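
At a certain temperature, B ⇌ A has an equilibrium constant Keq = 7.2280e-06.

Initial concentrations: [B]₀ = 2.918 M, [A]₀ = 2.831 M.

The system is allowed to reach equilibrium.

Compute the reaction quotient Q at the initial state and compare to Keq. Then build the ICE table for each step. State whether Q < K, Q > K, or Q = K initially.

Q₀ = 0.9702 vs Keq = 7.2280e-06 ⇒ Q>K, reverse
Step 1:
                  B         A
  init        2.918     2.831
  Δ           2.831    -2.831
  eq          5.749 4.1553e-05
  solve Keq expr → x = -2.831; check Q = 7.2280e-06

Q₀ = 0.9702; Q > K (proceeds reverse)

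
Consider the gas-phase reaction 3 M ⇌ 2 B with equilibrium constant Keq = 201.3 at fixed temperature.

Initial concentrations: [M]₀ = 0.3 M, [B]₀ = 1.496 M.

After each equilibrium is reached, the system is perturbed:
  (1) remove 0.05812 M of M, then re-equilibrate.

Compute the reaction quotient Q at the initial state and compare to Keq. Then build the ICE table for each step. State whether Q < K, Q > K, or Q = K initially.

Q₀ = 82.89 vs Keq = 201.3 ⇒ Q<K, forward
Step 1:
                    M           B
  init            0.3       1.496
  Δ          -0.07206     0.04804
  eq           0.2279       1.544
  solve Keq expr → x = 0.02402; check Q = 201.3
Then remove 0.05812 M of M.
Step 2:
                    M           B
  init         0.1698       1.544
  Δ           0.05453    -0.03635
  eq           0.2244       1.508
  solve Keq expr → x = -0.01818; check Q = 201.3

Q₀ = 82.89; Q < K (proceeds forward)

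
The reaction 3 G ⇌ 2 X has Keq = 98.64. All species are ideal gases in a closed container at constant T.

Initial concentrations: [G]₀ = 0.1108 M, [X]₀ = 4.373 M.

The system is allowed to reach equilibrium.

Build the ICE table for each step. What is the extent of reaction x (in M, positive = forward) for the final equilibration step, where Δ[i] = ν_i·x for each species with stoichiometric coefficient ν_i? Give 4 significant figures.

x = -0.1472 M

Q₀ = 1.4059e+04 vs Keq = 98.64 ⇒ Q>K, reverse
Step 1:
                    G           X
  I            0.1108       4.373
  C            0.4417     -0.2945
  E            0.5525       4.079
  solve Keq expr → x = -0.1472; check Q = 98.64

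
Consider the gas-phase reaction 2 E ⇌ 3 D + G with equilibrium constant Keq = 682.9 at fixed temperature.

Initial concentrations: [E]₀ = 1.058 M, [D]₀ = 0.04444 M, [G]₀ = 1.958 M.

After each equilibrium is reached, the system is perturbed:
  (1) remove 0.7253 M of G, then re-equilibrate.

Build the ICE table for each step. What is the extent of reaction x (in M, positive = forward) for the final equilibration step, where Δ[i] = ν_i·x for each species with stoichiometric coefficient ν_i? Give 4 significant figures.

Q₀ = 1.5352e-04 vs Keq = 682.9 ⇒ Q<K, forward
Step 1:
                    E           D           G
  init          1.058     0.04444       1.958
  Δ           -0.9514       1.427      0.4757
  eq           0.1066       1.472       2.434
  solve Keq expr → x = 0.4757; check Q = 682.9
Then remove 0.7253 M of G.
Step 2:
                    E           D           G
  init         0.1066       1.472       1.708
  Δ          -0.01502     0.02253    0.007511
  eq          0.09155       1.494       1.716
  solve Keq expr → x = 0.007511; check Q = 682.9

x = 0.007511 M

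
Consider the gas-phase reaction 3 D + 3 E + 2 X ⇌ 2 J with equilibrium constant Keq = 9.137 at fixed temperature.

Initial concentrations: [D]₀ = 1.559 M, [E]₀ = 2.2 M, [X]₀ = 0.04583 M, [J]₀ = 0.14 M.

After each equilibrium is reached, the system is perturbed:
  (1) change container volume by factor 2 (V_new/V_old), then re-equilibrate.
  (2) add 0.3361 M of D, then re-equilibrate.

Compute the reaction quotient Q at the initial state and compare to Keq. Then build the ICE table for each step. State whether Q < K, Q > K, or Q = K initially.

Q₀ = 0.2313 vs Keq = 9.137 ⇒ Q<K, forward
Step 1:
                    D           E           X           J
  init          1.559         2.2     0.04583        0.14
  Δ          -0.05372    -0.05372    -0.03581     0.03581
  eq            1.505       2.146     0.01002      0.1758
  solve Keq expr → x = 0.01791; check Q = 9.137
Then change container volume by factor 2 (V_new/V_old).
Step 2:
                    D           E           X           J
  init         0.7526       1.073    0.005008     0.08791
  Δ           0.03291     0.03291     0.02194    -0.02194
  eq           0.7855       1.106     0.02695     0.06597
  solve Keq expr → x = -0.01097; check Q = 9.137
Then add 0.3361 M of D.
Step 3:
                    D           E           X           J
  init          1.122       1.106     0.02695     0.06597
  Δ          -0.01274    -0.01274   -0.008494    0.008494
  eq            1.109       1.093     0.01845     0.07446
  solve Keq expr → x = 0.004247; check Q = 9.137

Q₀ = 0.2313; Q < K (proceeds forward)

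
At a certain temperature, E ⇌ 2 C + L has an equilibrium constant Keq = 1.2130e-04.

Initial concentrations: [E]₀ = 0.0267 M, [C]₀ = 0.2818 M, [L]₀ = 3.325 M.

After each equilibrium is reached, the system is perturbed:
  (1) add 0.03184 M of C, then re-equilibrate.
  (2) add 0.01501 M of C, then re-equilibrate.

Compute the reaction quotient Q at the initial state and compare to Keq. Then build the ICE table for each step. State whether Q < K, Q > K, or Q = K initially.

Q₀ = 9.889 vs Keq = 1.2130e-04 ⇒ Q>K, reverse
Step 1:
                  E         C         L
  Initial    0.0267    0.2818     3.325
  Change     0.1396   -0.2793   -0.1396
  Equil      0.1663  0.002517     3.185
  solve Keq expr → x = -0.1396; check Q = 1.2130e-04
Then add 0.03184 M of C.
Step 2:
                  E         C         L
  Initial    0.1663   0.03436     3.185
  Change    0.01586  -0.03172  -0.01586
  Equil      0.1822  0.002641      3.17
  solve Keq expr → x = -0.01586; check Q = 1.2130e-04
Then add 0.01501 M of C.
Step 3:
                  E         C         L
  Initial    0.1822   0.01765      3.17
  Change   0.007477  -0.01495 -0.007477
  Equil      0.1897  0.002697     3.162
  solve Keq expr → x = -0.007477; check Q = 1.2130e-04

Q₀ = 9.889; Q > K (proceeds reverse)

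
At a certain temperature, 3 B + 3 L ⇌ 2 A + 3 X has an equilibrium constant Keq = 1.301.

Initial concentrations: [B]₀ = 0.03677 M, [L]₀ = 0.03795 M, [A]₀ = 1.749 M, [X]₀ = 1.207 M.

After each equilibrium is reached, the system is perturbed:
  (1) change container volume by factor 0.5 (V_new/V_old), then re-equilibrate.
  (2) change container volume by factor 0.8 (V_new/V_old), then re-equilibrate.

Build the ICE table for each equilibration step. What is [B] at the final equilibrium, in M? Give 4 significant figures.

[B]_eq = 1.694 M

Q₀ = 1.9796e+09 vs Keq = 1.301 ⇒ Q>K, reverse
Step 1:
                   B          L          A          X
  I          0.03677    0.03795      1.749      1.207
  C           0.7016     0.7016    -0.4678    -0.7016
  E           0.7384     0.7396      1.281     0.5054
  solve Keq expr → x = -0.2339; check Q = 1.301
Then change container volume by factor 0.5 (V_new/V_old).
Step 2:
                   B          L          A          X
  I            1.477      1.479      2.562      1.011
  C         -0.09185   -0.09185    0.06123    0.09185
  E            1.385      1.387      2.624      1.103
  solve Keq expr → x = 0.03062; check Q = 1.301
Then change container volume by factor 0.8 (V_new/V_old).
Step 3:
                   B          L          A          X
  I            1.731      1.734       3.28      1.378
  C         -0.03686   -0.03686    0.02458    0.03686
  E            1.694      1.697      3.304      1.415
  solve Keq expr → x = 0.01229; check Q = 1.301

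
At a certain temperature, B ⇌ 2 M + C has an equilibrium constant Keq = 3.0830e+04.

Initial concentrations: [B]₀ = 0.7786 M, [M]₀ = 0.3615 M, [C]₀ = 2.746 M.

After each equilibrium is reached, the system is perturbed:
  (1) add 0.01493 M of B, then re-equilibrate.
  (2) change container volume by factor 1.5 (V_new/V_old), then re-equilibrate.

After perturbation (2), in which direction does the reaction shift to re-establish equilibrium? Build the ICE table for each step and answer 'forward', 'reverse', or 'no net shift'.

Direction: forward

Q₀ = 0.4609 vs Keq = 3.0830e+04 ⇒ Q<K, forward
Step 1:
                    B           M           C
  init         0.7786      0.3615       2.746
  Δ           -0.7782       1.556      0.7782
  eq       4.2045e-04       1.918       3.524
  solve Keq expr → x = 0.7782; check Q = 3.0830e+04
Then add 0.01493 M of B.
Step 2:
                    B           M           C
  init        0.01535       1.918       3.524
  Δ          -0.01491     0.02983     0.01491
  eq       4.3547e-04       1.948       3.539
  solve Keq expr → x = 0.01491; check Q = 3.0830e+04
Then change container volume by factor 1.5 (V_new/V_old).
Step 3:
                    B           M           C
  init     2.9031e-04       1.298       2.359
  Δ       -1.6121e-04  3.2242e-04  1.6121e-04
  eq       1.2910e-04       1.299        2.36
  solve Keq expr → x = 1.6121e-04; check Q = 3.0830e+04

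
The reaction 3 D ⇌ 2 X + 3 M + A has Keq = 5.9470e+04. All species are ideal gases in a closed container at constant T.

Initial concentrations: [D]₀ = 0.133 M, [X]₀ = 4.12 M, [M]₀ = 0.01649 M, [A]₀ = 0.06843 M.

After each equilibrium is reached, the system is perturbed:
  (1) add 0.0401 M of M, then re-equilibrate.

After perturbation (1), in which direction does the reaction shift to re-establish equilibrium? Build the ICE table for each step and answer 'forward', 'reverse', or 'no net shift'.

Direction: reverse

Q₀ = 0.002214 vs Keq = 5.9470e+04 ⇒ Q<K, forward
Step 1:
                    D           X           M           A
  Initial       0.133        4.12     0.01649     0.06843
  Change      -0.1284     0.08557      0.1284     0.04278
  Equil      0.004649       4.206      0.1448      0.1112
  solve Keq expr → x = 0.04278; check Q = 5.9470e+04
Then add 0.0401 M of M.
Step 2:
                    D           X           M           A
  Initial    0.004649       4.206      0.1849      0.1112
  Change     0.001239 -8.2623e-04   -0.001239 -4.1311e-04
  Equil      0.005889       4.205      0.1837      0.1108
  solve Keq expr → x = -4.1311e-04; check Q = 5.9470e+04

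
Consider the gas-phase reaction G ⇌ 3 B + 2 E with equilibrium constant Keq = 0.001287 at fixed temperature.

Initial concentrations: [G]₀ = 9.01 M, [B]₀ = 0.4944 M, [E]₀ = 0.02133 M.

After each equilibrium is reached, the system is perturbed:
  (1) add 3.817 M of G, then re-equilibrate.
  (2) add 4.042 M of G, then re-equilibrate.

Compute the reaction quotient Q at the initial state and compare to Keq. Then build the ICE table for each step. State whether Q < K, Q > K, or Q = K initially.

Q₀ = 6.1023e-06 vs Keq = 0.001287 ⇒ Q<K, forward
Step 1:
                    G           B           E
  I              9.01      0.4944     0.02133
  C          -0.07642      0.2293      0.1528
  E             8.934      0.7237      0.1742
  solve Keq expr → x = 0.07642; check Q = 0.001287
Then add 3.817 M of G.
Step 2:
                    G           B           E
  I             12.75      0.7237      0.1742
  C          -0.01048     0.03145     0.02097
  E             12.74      0.7551      0.1951
  solve Keq expr → x = 0.01048; check Q = 0.001287
Then add 4.042 M of G.
Step 3:
                    G           B           E
  I             16.78      0.7551      0.1951
  C         -0.008775     0.02632     0.01755
  E             16.77      0.7814      0.2127
  solve Keq expr → x = 0.008775; check Q = 0.001287

Q₀ = 6.1023e-06; Q < K (proceeds forward)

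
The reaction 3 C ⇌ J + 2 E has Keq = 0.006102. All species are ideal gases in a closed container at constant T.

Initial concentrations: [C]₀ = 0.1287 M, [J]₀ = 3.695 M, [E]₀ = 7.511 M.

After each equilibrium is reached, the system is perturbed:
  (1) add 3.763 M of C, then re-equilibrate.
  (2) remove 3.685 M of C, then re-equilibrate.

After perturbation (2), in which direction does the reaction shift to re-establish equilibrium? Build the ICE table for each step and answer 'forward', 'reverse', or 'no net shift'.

Q₀ = 9.7785e+04 vs Keq = 0.006102 ⇒ Q>K, reverse
Step 1:
                    C           J           E
  Initial      0.1287       3.695       7.511
  Change        8.295      -2.765       -5.53
  Equil         8.424      0.9299       1.981
  solve Keq expr → x = -2.765; check Q = 0.006102
Then add 3.763 M of C.
Step 2:
                    C           J           E
  Initial       12.19      0.9299       1.981
  Change      -0.9657      0.3219      0.6438
  Equil         11.22       1.252       2.625
  solve Keq expr → x = 0.3219; check Q = 0.006102
Then remove 3.685 M of C.
Step 3:
                    C           J           E
  Initial       7.536       1.252       2.625
  Change       0.9457     -0.3152     -0.6305
  Equil         8.482      0.9365       1.994
  solve Keq expr → x = -0.3152; check Q = 0.006102

Direction: reverse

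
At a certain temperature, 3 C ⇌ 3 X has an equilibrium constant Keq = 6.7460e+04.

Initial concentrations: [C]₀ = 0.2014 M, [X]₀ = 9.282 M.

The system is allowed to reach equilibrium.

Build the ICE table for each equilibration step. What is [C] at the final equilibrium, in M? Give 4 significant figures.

[C]_eq = 0.2274 M

Q₀ = 9.7892e+04 vs Keq = 6.7460e+04 ⇒ Q>K, reverse
Step 1:
                   C          X
  Initial     0.2014      9.282
  Change     0.02597   -0.02597
  Equil       0.2274      9.256
  solve Keq expr → x = -0.008658; check Q = 6.7460e+04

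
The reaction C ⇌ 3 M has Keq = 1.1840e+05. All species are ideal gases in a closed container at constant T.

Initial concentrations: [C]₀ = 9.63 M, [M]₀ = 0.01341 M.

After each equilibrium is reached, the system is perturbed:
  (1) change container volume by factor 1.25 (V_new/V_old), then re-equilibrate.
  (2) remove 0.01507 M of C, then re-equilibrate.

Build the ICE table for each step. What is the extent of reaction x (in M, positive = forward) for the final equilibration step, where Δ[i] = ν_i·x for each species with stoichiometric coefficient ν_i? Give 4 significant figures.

x = -0.0145 M

Q₀ = 2.5041e-07 vs Keq = 1.1840e+05 ⇒ Q<K, forward
Step 1:
                  C         M
  Initial      9.63   0.01341
  Change     -9.438     28.31
  Equil       0.192     28.33
  solve Keq expr → x = 9.438; check Q = 1.1840e+05
Then change container volume by factor 1.25 (V_new/V_old).
Step 2:
                  C         M
  Initial    0.1536     22.66
  Change    -0.0532    0.1596
  Equil      0.1004     22.82
  solve Keq expr → x = 0.0532; check Q = 1.1840e+05
Then remove 0.01507 M of C.
Step 3:
                  C         M
  Initial   0.08532     22.82
  Change     0.0145  -0.04349
  Equil     0.09982     22.78
  solve Keq expr → x = -0.0145; check Q = 1.1840e+05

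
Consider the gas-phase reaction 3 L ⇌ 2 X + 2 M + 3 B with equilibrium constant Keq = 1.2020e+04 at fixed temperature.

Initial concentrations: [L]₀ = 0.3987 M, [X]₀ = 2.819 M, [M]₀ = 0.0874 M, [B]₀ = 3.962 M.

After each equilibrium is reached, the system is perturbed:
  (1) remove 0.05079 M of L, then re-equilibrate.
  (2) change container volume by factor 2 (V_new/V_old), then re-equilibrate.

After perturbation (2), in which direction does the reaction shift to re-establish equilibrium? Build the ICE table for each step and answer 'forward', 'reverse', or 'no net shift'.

Direction: forward

Q₀ = 59.57 vs Keq = 1.2020e+04 ⇒ Q<K, forward
Step 1:
                  L         X         M         B
  init       0.3987     2.819    0.0874     3.962
  Δ         -0.2468    0.1645    0.1645    0.2468
  eq         0.1519     2.984    0.2519     4.209
  solve Keq expr → x = 0.08227; check Q = 1.2020e+04
Then remove 0.05079 M of L.
Step 2:
                  L         X         M         B
  init       0.1011     2.984    0.2519     4.209
  Δ         0.03827  -0.02551  -0.02551  -0.03827
  eq         0.1394     2.958    0.2264     4.171
  solve Keq expr → x = -0.01276; check Q = 1.2020e+04
Then change container volume by factor 2 (V_new/V_old).
Step 3:
                  L         X         M         B
  init      0.06969     1.479    0.1132     2.085
  Δ        -0.03721    0.0248    0.0248   0.03721
  eq        0.03248     1.504     0.138     2.122
  solve Keq expr → x = 0.0124; check Q = 1.2020e+04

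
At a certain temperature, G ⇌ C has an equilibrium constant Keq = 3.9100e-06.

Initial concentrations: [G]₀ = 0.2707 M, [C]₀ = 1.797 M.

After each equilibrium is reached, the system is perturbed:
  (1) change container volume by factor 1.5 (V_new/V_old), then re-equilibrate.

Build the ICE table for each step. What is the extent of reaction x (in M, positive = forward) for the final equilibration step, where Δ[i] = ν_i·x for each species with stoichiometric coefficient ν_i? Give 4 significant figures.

Q₀ = 6.638 vs Keq = 3.9100e-06 ⇒ Q>K, reverse
Step 1:
                  G         C
  init       0.2707     1.797
  Δ           1.797    -1.797
  eq          2.068 8.0847e-06
  solve Keq expr → x = -1.797; check Q = 3.9100e-06
Then change container volume by factor 1.5 (V_new/V_old).
Step 2:
                  G         C
  init        1.378 5.3898e-06
  Δ               0         0
  eq          1.378 5.3898e-06
  solve Keq expr → x = 0; check Q = 3.9100e-06

x = 0 M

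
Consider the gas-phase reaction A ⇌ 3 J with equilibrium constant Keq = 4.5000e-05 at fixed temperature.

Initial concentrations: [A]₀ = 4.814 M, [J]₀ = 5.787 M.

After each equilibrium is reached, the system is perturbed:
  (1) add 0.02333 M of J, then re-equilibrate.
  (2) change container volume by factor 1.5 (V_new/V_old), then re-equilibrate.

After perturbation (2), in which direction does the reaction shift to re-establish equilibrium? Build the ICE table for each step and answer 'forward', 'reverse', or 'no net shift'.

Direction: forward

Q₀ = 40.26 vs Keq = 4.5000e-05 ⇒ Q>K, reverse
Step 1:
                   A          J
  I            4.814      5.787
  C            1.907      -5.72
  E            6.721    0.06712
  solve Keq expr → x = -1.907; check Q = 4.5000e-05
Then add 0.02333 M of J.
Step 2:
                   A          J
  I            6.721    0.09045
  C         0.007768    -0.0233
  E            6.728    0.06715
  solve Keq expr → x = -0.007768; check Q = 4.5000e-05
Then change container volume by factor 1.5 (V_new/V_old).
Step 3:
                   A          J
  I            4.486    0.04477
  C        -0.004625    0.01387
  E            4.481    0.05864
  solve Keq expr → x = 0.004625; check Q = 4.5000e-05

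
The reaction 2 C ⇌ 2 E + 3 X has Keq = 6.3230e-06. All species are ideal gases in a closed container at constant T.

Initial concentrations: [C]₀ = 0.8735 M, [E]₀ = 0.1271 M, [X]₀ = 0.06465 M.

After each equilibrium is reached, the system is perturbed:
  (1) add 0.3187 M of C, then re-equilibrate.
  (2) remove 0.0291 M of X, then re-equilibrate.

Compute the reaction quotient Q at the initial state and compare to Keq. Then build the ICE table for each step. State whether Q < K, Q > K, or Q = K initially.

Q₀ = 5.7210e-06; Q < K (proceeds forward)

Q₀ = 5.7210e-06 vs Keq = 6.3230e-06 ⇒ Q<K, forward
Step 1:
                  C         E         X
  init       0.8735    0.1271   0.06465
  Δ       -0.001155  0.001155  0.001732
  eq         0.8723    0.1283   0.06638
  solve Keq expr → x = 5.7737e-04; check Q = 6.3230e-06
Then add 0.3187 M of C.
Step 2:
                  C         E         X
  init        1.191    0.1283   0.06638
  Δ       -0.007862  0.007862   0.01179
  eq          1.183    0.1361   0.07818
  solve Keq expr → x = 0.003931; check Q = 6.3230e-06
Then remove 0.0291 M of X.
Step 3:
                  C         E         X
  init        1.183    0.1361   0.04908
  Δ        -0.01539   0.01539   0.02308
  eq          1.168    0.1515   0.07216
  solve Keq expr → x = 0.007694; check Q = 6.3230e-06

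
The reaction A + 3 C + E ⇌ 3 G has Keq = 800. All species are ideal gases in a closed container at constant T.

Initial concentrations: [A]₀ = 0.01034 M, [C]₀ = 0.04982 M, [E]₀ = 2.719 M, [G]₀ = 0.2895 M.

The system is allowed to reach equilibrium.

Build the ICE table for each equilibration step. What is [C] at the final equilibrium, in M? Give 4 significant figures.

Q₀ = 6979 vs Keq = 800 ⇒ Q>K, reverse
Step 1:
                    A           C           E           G
  init        0.01034     0.04982       2.719      0.2895
  Δ          0.008725     0.02617    0.008725    -0.02617
  eq          0.01906     0.07599       2.728      0.2633
  solve Keq expr → x = -0.008725; check Q = 800

[C]_eq = 0.07599 M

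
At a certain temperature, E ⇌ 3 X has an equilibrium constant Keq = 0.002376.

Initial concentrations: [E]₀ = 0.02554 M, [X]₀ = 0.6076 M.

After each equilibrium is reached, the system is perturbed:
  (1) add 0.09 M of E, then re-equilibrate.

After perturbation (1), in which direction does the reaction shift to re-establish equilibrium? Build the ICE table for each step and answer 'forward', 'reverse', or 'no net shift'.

Direction: forward

Q₀ = 8.783 vs Keq = 0.002376 ⇒ Q>K, reverse
Step 1:
                   E          X
  init       0.02554     0.6076
  Δ           0.1764    -0.5293
  eq           0.202    0.07829
  solve Keq expr → x = -0.1764; check Q = 0.002376
Then add 0.09 M of E.
Step 2:
                   E          X
  init         0.292    0.07829
  Δ        -0.003299   0.009898
  eq          0.2887    0.08819
  solve Keq expr → x = 0.003299; check Q = 0.002376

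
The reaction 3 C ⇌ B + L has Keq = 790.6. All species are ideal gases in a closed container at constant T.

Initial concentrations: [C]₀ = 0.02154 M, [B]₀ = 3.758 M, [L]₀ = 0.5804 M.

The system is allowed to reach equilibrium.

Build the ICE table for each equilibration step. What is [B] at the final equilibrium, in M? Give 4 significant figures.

[B]_eq = 3.72 M

Q₀ = 2.1825e+05 vs Keq = 790.6 ⇒ Q>K, reverse
Step 1:
                   C          B          L
  I          0.02154      3.758     0.5804
  C           0.1151   -0.03836   -0.03836
  E           0.1366       3.72      0.542
  solve Keq expr → x = -0.03836; check Q = 790.6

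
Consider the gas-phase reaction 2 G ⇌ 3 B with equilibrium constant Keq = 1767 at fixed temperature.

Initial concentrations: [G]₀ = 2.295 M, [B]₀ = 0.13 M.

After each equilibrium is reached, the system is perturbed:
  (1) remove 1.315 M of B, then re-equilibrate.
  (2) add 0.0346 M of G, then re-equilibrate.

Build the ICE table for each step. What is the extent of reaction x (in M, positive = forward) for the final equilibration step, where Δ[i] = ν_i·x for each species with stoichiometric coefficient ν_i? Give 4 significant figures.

x = 0.01604 M

Q₀ = 4.1712e-04 vs Keq = 1767 ⇒ Q<K, forward
Step 1:
                  G         B
  Initial     2.295      0.13
  Change     -2.149     3.223
  Equil      0.1461     3.353
  solve Keq expr → x = 1.074; check Q = 1767
Then remove 1.315 M of B.
Step 2:
                  G         B
  Initial    0.1461     2.038
  Change   -0.07133     0.107
  Equil     0.07475     2.145
  solve Keq expr → x = 0.03567; check Q = 1767
Then add 0.0346 M of G.
Step 3:
                  G         B
  Initial    0.1094     2.145
  Change   -0.03207   0.04811
  Equil     0.07728     2.193
  solve Keq expr → x = 0.01604; check Q = 1767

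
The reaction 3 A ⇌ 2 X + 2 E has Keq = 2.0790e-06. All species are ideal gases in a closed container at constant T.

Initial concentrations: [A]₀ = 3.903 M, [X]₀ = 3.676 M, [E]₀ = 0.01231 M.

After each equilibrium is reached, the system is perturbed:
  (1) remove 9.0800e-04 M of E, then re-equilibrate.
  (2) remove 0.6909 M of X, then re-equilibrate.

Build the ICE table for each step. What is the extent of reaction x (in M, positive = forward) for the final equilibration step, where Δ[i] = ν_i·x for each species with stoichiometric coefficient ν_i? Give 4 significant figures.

Q₀ = 3.4441e-05 vs Keq = 2.0790e-06 ⇒ Q>K, reverse
Step 1:
                  A         X         E
  init        3.903     3.676   0.01231
  Δ         0.01389 -0.009262 -0.009262
  eq          3.917     3.667  0.003048
  solve Keq expr → x = -0.004631; check Q = 2.0790e-06
Then remove 9.0800e-04 M of E.
Step 2:
                  A         X         E
  init        3.917     3.667   0.00214
  Δ       -0.001358 9.0566e-04 9.0566e-04
  eq          3.916     3.668  0.003046
  solve Keq expr → x = 4.5283e-04; check Q = 2.0790e-06
Then remove 0.6909 M of X.
Step 3:
                  A         X         E
  init        3.916     2.977  0.003046
  Δ       -0.001057 7.0456e-04 7.0456e-04
  eq          3.914     2.977  0.003751
  solve Keq expr → x = 3.5228e-04; check Q = 2.0790e-06

x = 3.5228e-04 M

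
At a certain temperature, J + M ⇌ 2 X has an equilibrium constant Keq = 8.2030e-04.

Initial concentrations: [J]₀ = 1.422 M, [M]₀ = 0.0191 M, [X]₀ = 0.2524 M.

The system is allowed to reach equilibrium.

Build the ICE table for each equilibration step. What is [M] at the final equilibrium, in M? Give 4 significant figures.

Q₀ = 2.346 vs Keq = 8.2030e-04 ⇒ Q>K, reverse
Step 1:
                    J           M           X
  init          1.422      0.0191      0.2524
  Δ            0.1196      0.1196     -0.2392
  eq            1.542      0.1387     0.01324
  solve Keq expr → x = -0.1196; check Q = 8.2030e-04

[M]_eq = 0.1387 M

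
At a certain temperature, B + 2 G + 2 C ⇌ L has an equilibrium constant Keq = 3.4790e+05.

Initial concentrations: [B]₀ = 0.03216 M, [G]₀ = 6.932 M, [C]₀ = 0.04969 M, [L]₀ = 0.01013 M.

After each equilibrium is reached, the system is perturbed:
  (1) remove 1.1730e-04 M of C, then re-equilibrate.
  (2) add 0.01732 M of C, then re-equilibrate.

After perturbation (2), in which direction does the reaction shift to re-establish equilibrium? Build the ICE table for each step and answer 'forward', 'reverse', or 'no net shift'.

Q₀ = 2.655 vs Keq = 3.4790e+05 ⇒ Q<K, forward
Step 1:
                   B          G          C          L
  init       0.03216      6.932    0.04969    0.01013
  Δ         -0.02458   -0.04916   -0.04916    0.02458
  eq        0.007579      6.883 5.2717e-04    0.03471
  solve Keq expr → x = 0.02458; check Q = 3.4790e+05
Then remove 1.1730e-04 M of C.
Step 2:
                   B          G          C          L
  init      0.007579      6.883 4.0987e-04    0.03471
  Δ       5.7435e-05 1.1487e-04 1.1487e-04 -5.7435e-05
  eq        0.007636      6.883 5.2474e-04    0.03465
  solve Keq expr → x = -5.7435e-05; check Q = 3.4790e+05
Then add 0.01732 M of C.
Step 3:
                   B          G          C          L
  init      0.007636      6.883    0.01784    0.03465
  Δ         -0.00737   -0.01474   -0.01474    0.00737
  eq      2.6574e-04      6.868   0.003104    0.04202
  solve Keq expr → x = 0.00737; check Q = 3.4790e+05

Direction: forward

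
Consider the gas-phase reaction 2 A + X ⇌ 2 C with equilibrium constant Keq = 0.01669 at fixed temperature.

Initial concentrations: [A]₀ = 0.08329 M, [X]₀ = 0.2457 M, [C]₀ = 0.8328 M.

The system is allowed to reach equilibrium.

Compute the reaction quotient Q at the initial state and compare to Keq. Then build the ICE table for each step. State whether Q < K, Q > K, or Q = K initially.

Q₀ = 406.9; Q > K (proceeds reverse)

Q₀ = 406.9 vs Keq = 0.01669 ⇒ Q>K, reverse
Step 1:
                   A          X          C
  init       0.08329     0.2457     0.8328
  Δ           0.7482     0.3741    -0.7482
  eq          0.8315     0.6198    0.08457
  solve Keq expr → x = -0.3741; check Q = 0.01669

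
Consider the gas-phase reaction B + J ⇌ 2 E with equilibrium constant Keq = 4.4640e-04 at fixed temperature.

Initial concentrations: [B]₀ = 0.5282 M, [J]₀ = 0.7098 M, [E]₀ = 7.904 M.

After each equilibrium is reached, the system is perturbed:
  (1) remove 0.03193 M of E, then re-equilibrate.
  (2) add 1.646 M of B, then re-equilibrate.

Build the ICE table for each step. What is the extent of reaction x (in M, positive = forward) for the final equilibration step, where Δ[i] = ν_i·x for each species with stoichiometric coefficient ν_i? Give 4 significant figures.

x = 0.008084 M

Q₀ = 166.6 vs Keq = 4.4640e-04 ⇒ Q>K, reverse
Step 1:
                  B         J         E
  I          0.5282    0.7098     7.904
  C           3.904     3.904    -7.808
  E           4.432     4.614   0.09555
  solve Keq expr → x = -3.904; check Q = 4.4640e-04
Then remove 0.03193 M of E.
Step 2:
                  B         J         E
  I           4.432     4.614   0.06362
  C         -0.0158   -0.0158    0.0316
  E           4.417     4.598   0.09521
  solve Keq expr → x = 0.0158; check Q = 4.4640e-04
Then add 1.646 M of B.
Step 3:
                  B         J         E
  I           6.063     4.598   0.09521
  C       -0.008084 -0.008084   0.01617
  E           6.055      4.59    0.1114
  solve Keq expr → x = 0.008084; check Q = 4.4640e-04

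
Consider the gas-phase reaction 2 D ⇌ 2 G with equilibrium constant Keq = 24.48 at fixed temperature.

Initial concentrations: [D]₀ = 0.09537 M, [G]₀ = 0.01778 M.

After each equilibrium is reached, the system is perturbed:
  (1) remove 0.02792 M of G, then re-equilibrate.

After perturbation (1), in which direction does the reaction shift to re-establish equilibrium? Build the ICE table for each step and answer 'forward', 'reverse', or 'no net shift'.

Direction: forward

Q₀ = 0.03476 vs Keq = 24.48 ⇒ Q<K, forward
Step 1:
                   D          G
  Initial    0.09537    0.01778
  Change    -0.07635    0.07635
  Equil      0.01902    0.09413
  solve Keq expr → x = 0.03817; check Q = 24.48
Then remove 0.02792 M of G.
Step 2:
                   D          G
  Initial    0.01902    0.06621
  Change   -0.004694   0.004694
  Equil      0.01433     0.0709
  solve Keq expr → x = 0.002347; check Q = 24.48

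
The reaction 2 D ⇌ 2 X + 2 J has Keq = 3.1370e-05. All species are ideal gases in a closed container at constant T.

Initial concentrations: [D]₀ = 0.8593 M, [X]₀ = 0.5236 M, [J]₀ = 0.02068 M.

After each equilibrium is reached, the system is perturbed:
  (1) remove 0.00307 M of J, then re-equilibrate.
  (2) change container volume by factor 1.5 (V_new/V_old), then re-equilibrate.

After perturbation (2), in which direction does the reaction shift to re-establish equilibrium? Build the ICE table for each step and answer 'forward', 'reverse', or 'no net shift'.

Direction: forward

Q₀ = 1.5879e-04 vs Keq = 3.1370e-05 ⇒ Q>K, reverse
Step 1:
                   D          X          J
  I           0.8593     0.5236    0.02068
  C          0.01117   -0.01117   -0.01117
  E           0.8705     0.5124   0.009514
  solve Keq expr → x = -0.005583; check Q = 3.1370e-05
Then remove 0.00307 M of J.
Step 2:
                   D          X          J
  I           0.8705     0.5124   0.006444
  C        -0.002983   0.002983   0.002983
  E           0.8675     0.5154   0.009427
  solve Keq expr → x = 0.001491; check Q = 3.1370e-05
Then change container volume by factor 1.5 (V_new/V_old).
Step 3:
                   D          X          J
  I           0.5783     0.3436   0.006284
  C        -0.003012   0.003012   0.003012
  E           0.5753     0.3466   0.009296
  solve Keq expr → x = 0.001506; check Q = 3.1370e-05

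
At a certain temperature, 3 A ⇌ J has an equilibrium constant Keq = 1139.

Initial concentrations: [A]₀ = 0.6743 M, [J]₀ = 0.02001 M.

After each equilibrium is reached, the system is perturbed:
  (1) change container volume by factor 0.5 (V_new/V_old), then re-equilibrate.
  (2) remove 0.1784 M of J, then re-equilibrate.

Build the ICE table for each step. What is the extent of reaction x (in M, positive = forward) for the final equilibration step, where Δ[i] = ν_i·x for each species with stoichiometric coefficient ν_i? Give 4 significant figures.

Q₀ = 0.06527 vs Keq = 1139 ⇒ Q<K, forward
Step 1:
                    A           J
  Initial      0.6743     0.02001
  Change       -0.616      0.2053
  Equil       0.05827      0.2254
  solve Keq expr → x = 0.2053; check Q = 1139
Then change container volume by factor 0.5 (V_new/V_old).
Step 2:
                    A           J
  Initial      0.1165      0.4507
  Change     -0.04237     0.01412
  Equil       0.07417      0.4648
  solve Keq expr → x = 0.01412; check Q = 1139
Then remove 0.1784 M of J.
Step 3:
                    A           J
  Initial     0.07417      0.2864
  Change     -0.01079    0.003597
  Equil       0.06338        0.29
  solve Keq expr → x = 0.003597; check Q = 1139

x = 0.003597 M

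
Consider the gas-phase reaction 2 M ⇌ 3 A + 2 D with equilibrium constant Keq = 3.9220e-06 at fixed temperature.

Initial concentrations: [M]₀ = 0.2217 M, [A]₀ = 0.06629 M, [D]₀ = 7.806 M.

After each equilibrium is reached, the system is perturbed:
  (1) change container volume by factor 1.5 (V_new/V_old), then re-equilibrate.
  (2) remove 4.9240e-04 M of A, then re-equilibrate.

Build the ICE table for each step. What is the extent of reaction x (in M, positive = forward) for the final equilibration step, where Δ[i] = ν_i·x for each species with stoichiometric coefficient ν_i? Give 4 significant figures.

Q₀ = 0.3611 vs Keq = 3.9220e-06 ⇒ Q>K, reverse
Step 1:
                  M         A         D
  Initial    0.2217   0.06629     7.806
  Change    0.04309  -0.06463  -0.04309
  Equil      0.2648  0.001659     7.763
  solve Keq expr → x = -0.02154; check Q = 3.9220e-06
Then change container volume by factor 1.5 (V_new/V_old).
Step 2:
                  M         A         D
  Initial    0.1765  0.001106     5.175
  Change  -3.6700e-04 5.5050e-04 3.6700e-04
  Equil      0.1762  0.001656     5.176
  solve Keq expr → x = 1.8350e-04; check Q = 3.9220e-06
Then remove 4.9240e-04 M of A.
Step 3:
                  M         A         D
  Initial    0.1762  0.001164     5.176
  Change  -3.2685e-04 4.9028e-04 3.2685e-04
  Equil      0.1758  0.001654     5.176
  solve Keq expr → x = 1.6343e-04; check Q = 3.9220e-06

x = 1.6343e-04 M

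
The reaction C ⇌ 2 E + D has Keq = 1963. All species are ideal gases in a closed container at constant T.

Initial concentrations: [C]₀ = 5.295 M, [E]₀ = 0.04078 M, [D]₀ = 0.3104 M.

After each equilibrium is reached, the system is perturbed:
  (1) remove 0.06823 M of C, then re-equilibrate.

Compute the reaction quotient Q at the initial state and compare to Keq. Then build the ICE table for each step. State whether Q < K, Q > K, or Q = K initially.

Q₀ = 9.7488e-05; Q < K (proceeds forward)

Q₀ = 9.7488e-05 vs Keq = 1963 ⇒ Q<K, forward
Step 1:
                   C          E          D
  Initial      5.295    0.04078     0.3104
  Change      -5.019      10.04      5.019
  Equil       0.2758      10.08       5.33
  solve Keq expr → x = 5.019; check Q = 1963
Then remove 0.06823 M of C.
Step 2:
                   C          E          D
  Initial     0.2076      10.08       5.33
  Change     0.05885    -0.1177   -0.05885
  Equil       0.2664      9.961      5.271
  solve Keq expr → x = -0.05885; check Q = 1963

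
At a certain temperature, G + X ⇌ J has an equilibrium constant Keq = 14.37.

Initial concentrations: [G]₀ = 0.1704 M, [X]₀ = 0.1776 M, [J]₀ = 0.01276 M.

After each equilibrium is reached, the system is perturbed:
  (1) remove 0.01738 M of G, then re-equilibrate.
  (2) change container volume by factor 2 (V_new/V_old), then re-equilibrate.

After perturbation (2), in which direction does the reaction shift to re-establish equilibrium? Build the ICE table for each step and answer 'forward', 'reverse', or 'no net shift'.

Q₀ = 0.4216 vs Keq = 14.37 ⇒ Q<K, forward
Step 1:
                  G         X         J
  Initial    0.1704    0.1776   0.01276
  Change   -0.08955  -0.08955   0.08955
  Equil     0.08085   0.08805    0.1023
  solve Keq expr → x = 0.08955; check Q = 14.37
Then remove 0.01738 M of G.
Step 2:
                  G         X         J
  Initial   0.06347   0.08805    0.1023
  Change   0.006717  0.006717 -0.006717
  Equil     0.07019   0.09477   0.09559
  solve Keq expr → x = -0.006717; check Q = 14.37
Then change container volume by factor 2 (V_new/V_old).
Step 3:
                  G         X         J
  Initial    0.0351   0.04739   0.04779
  Change    0.01025   0.01025  -0.01025
  Equil     0.04534   0.05763   0.03755
  solve Keq expr → x = -0.01025; check Q = 14.37

Direction: reverse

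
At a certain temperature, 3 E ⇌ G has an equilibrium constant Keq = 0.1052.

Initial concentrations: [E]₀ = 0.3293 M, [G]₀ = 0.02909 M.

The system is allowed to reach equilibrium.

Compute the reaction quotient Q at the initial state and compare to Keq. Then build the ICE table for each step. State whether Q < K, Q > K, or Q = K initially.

Q₀ = 0.8146; Q > K (proceeds reverse)

Q₀ = 0.8146 vs Keq = 0.1052 ⇒ Q>K, reverse
Step 1:
                    E           G
  Initial      0.3293     0.02909
  Change      0.06755    -0.02252
  Equil        0.3968    0.006575
  solve Keq expr → x = -0.02252; check Q = 0.1052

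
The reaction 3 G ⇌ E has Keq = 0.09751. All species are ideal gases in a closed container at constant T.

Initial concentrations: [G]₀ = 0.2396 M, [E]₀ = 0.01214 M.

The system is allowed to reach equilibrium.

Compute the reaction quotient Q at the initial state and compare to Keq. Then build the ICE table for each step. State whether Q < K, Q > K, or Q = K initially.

Q₀ = 0.8826 vs Keq = 0.09751 ⇒ Q>K, reverse
Step 1:
                   G          E
  I           0.2396    0.01214
  C          0.03065   -0.01022
  E           0.2702   0.001925
  solve Keq expr → x = -0.01022; check Q = 0.09751

Q₀ = 0.8826; Q > K (proceeds reverse)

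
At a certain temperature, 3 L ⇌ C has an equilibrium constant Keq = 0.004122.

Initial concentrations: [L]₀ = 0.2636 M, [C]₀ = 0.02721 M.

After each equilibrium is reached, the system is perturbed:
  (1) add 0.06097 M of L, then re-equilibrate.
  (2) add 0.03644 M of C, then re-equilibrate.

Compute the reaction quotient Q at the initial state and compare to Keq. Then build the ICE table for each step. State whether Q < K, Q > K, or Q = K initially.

Q₀ = 1.486 vs Keq = 0.004122 ⇒ Q>K, reverse
Step 1:
                    L           C
  Initial      0.2636     0.02721
  Change      0.08112    -0.02704
  Equil        0.3447  1.6886e-04
  solve Keq expr → x = -0.02704; check Q = 0.004122
Then add 0.06097 M of L.
Step 2:
                    L           C
  Initial      0.4057  1.6886e-04
  Change  -3.1719e-04  1.0573e-04
  Equil        0.4054  2.7459e-04
  solve Keq expr → x = 1.0573e-04; check Q = 0.004122
Then add 0.03644 M of C.
Step 3:
                    L           C
  Initial      0.4054     0.03671
  Change       0.1085    -0.03616
  Equil        0.5138  5.5924e-04
  solve Keq expr → x = -0.03616; check Q = 0.004122

Q₀ = 1.486; Q > K (proceeds reverse)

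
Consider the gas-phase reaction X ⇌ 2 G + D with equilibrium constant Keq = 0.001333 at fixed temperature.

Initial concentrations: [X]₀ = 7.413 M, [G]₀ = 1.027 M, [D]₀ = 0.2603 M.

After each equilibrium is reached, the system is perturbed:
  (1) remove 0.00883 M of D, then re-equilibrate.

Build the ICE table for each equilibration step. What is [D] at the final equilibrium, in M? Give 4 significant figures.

Q₀ = 0.03704 vs Keq = 0.001333 ⇒ Q>K, reverse
Step 1:
                    X           G           D
  Initial       7.413       1.027      0.2603
  Change       0.2289     -0.4577     -0.2289
  Equil         7.642      0.5693     0.03143
  solve Keq expr → x = -0.2289; check Q = 0.001333
Then remove 0.00883 M of D.
Step 2:
                    X           G           D
  Initial       7.642      0.5693      0.0226
  Change    -0.007258     0.01452    0.007258
  Equil         7.635      0.5838     0.02986
  solve Keq expr → x = 0.007258; check Q = 0.001333

[D]_eq = 0.02986 M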